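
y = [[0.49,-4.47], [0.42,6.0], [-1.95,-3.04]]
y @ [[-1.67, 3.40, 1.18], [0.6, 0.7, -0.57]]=[[-3.5, -1.46, 3.13], [2.90, 5.63, -2.92], [1.43, -8.76, -0.57]]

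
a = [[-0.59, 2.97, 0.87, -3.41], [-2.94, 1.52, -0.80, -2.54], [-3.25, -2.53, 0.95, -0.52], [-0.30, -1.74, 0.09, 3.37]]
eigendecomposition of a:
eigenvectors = [[(-0.1-0.52j), (-0.1+0.52j), -0.49+0.00j, -0.33+0.00j], [(0.46-0.08j), 0.46+0.08j, -0.23+0.00j, (0.51+0j)], [0.68+0.00j, 0.68-0.00j, 0.55+0.00j, -0.59+0.00j], [(0.16+0.04j), 0.16-0.04j, 0.64+0.00j, (0.52+0j)]]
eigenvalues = [(-0.4+2.76j), (-0.4-2.76j), (4.29+0j), (1.76+0j)]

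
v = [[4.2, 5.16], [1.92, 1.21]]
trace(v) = 5.41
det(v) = -4.83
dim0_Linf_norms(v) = [4.2, 5.16]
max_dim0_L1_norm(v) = 6.37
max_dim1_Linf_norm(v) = 5.16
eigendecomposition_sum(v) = [[4.42, 4.58], [1.71, 1.77]] + [[-0.22, 0.58],[0.21, -0.56]]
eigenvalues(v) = [6.19, -0.78]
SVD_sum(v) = [[4.36, 5.02], [1.43, 1.64]] + [[-0.16, 0.14],[0.49, -0.43]]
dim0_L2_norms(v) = [4.62, 5.3]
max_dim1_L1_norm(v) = 9.36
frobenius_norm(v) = 7.03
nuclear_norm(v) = 7.69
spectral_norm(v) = 7.00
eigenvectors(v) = [[0.93, -0.72], [0.36, 0.69]]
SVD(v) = [[-0.95, -0.31], [-0.31, 0.95]] @ diag([6.995739192306636, 0.6897341177764854]) @ [[-0.66,-0.75],[0.75,-0.66]]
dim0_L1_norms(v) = [6.12, 6.37]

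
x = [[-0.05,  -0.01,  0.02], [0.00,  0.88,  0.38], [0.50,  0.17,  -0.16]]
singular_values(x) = [0.97, 0.54, 0.0]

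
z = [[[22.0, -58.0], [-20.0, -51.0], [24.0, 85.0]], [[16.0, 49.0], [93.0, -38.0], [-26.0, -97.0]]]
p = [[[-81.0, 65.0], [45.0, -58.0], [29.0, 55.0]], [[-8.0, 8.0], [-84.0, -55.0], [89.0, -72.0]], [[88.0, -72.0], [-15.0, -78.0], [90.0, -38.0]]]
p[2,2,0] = 90.0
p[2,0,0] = 88.0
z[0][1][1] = -51.0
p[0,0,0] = -81.0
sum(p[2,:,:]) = -25.0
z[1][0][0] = 16.0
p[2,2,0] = 90.0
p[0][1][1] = -58.0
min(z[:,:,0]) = -26.0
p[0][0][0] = -81.0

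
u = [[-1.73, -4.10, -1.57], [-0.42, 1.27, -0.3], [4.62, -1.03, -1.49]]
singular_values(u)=[5.03, 4.76, 0.86]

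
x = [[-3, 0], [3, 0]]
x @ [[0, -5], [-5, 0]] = [[0, 15], [0, -15]]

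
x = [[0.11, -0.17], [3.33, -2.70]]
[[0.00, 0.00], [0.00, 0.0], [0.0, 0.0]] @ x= [[0.00, 0.00], [0.0, 0.00], [0.0, 0.00]]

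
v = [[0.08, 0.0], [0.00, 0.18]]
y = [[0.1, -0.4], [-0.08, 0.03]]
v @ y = [[0.01,-0.03], [-0.01,0.01]]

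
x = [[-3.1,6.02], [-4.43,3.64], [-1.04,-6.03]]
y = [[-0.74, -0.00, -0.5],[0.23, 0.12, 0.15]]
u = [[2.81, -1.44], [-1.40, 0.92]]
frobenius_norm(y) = 0.94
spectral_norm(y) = 0.94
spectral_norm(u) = 3.57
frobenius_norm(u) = 3.57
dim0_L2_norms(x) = [5.51, 9.27]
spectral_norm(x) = 9.89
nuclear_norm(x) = 14.17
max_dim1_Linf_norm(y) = 0.74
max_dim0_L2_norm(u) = 3.14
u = y @ x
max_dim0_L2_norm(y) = 0.77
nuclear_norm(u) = 3.73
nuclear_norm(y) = 1.05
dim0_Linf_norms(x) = [4.43, 6.03]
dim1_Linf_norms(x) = [6.02, 4.43, 6.03]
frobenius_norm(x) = 10.78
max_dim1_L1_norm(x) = 9.12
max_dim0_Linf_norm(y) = 0.74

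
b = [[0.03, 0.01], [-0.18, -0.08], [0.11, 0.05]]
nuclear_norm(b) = 0.24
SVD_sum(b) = [[0.03, 0.01], [-0.18, -0.08], [0.11, 0.05]] + [[0.0, -0.0], [-0.00, 0.0], [-0.0, 0.00]]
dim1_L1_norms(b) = [0.04, 0.26, 0.16]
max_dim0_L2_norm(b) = 0.21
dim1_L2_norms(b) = [0.03, 0.2, 0.12]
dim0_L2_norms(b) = [0.21, 0.09]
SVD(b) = [[-0.13, -0.95], [0.84, 0.03], [-0.52, 0.3]] @ diag([0.2332160027392169, 0.003208748407336272]) @ [[-0.91, -0.41], [-0.41, 0.91]]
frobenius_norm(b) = 0.23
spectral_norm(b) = 0.23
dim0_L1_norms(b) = [0.32, 0.14]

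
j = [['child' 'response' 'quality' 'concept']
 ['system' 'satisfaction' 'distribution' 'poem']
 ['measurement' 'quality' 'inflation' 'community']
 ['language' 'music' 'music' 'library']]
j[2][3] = 'community'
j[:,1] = ['response', 'satisfaction', 'quality', 'music']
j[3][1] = 'music'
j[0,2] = 'quality'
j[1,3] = 'poem'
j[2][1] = 'quality'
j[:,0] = ['child', 'system', 'measurement', 'language']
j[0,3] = 'concept'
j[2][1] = 'quality'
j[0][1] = 'response'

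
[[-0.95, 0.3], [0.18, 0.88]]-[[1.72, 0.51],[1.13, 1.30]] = [[-2.67, -0.21],[-0.95, -0.42]]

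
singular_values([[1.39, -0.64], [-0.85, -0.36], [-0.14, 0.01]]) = [1.68, 0.62]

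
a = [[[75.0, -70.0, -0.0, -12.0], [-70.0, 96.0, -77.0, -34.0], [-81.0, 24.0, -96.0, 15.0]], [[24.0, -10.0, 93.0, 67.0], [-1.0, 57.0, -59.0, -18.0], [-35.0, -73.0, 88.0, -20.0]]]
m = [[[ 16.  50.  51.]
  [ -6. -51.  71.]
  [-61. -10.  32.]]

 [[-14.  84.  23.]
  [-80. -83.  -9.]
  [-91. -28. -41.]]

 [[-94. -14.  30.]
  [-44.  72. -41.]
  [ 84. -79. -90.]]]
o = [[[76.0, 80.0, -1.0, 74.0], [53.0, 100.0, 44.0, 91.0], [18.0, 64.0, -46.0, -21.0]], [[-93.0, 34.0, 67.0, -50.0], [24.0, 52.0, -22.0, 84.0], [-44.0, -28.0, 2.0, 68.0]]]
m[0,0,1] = 50.0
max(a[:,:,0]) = 75.0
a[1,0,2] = 93.0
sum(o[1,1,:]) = 138.0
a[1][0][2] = 93.0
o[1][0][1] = 34.0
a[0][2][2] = -96.0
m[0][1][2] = 71.0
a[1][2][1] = -73.0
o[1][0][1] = 34.0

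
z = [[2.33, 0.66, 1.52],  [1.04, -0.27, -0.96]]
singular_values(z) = [2.88, 1.41]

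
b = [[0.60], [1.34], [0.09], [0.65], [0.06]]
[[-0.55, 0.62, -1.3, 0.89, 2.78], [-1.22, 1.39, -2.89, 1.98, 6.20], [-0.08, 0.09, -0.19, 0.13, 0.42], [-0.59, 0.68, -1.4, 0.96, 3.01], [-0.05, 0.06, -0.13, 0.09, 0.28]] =b@ [[-0.91, 1.04, -2.16, 1.48, 4.63]]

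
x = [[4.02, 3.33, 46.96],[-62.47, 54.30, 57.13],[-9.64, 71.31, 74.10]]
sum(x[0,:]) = 54.31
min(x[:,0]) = -62.47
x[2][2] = 74.1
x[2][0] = -9.64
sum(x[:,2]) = 178.19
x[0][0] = 4.02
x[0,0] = 4.02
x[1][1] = 54.3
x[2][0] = -9.64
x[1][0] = -62.47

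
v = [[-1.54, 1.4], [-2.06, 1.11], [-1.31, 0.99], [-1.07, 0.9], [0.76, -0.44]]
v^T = [[-1.54,-2.06,-1.31,-1.07,0.76], [1.40,1.11,0.99,0.9,-0.44]]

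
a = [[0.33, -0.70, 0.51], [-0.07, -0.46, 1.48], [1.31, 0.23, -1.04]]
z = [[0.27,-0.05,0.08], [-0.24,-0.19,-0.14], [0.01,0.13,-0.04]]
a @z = [[0.26, 0.18, 0.10],[0.11, 0.28, -0.00],[0.29, -0.24, 0.11]]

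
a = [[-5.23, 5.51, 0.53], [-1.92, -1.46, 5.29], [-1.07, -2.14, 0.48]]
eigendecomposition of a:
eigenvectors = [[0.95+0.00j, -0.46+0.41j, (-0.46-0.41j)],  [(0.13+0j), -0.65+0.00j, -0.65-0.00j],  [0.27+0.00j, (-0.23-0.37j), (-0.23+0.37j)]]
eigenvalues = [(-4.3+0j), (-0.96+4.21j), (-0.96-4.21j)]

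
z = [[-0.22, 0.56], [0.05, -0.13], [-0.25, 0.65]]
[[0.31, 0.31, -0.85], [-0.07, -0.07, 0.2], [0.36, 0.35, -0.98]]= z @ [[0.16, -0.93, 1.02], [0.61, 0.18, -1.11]]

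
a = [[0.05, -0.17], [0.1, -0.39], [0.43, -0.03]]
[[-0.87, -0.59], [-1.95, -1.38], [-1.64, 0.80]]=a @ [[-3.52, 2.14], [4.09, 4.08]]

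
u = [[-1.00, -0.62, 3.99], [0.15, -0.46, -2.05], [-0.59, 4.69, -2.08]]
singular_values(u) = [5.9, 3.65, 0.45]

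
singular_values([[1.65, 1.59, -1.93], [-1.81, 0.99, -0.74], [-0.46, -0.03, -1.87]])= [3.22, 2.41, 1.15]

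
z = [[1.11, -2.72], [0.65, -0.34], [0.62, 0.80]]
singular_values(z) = [3.03, 0.99]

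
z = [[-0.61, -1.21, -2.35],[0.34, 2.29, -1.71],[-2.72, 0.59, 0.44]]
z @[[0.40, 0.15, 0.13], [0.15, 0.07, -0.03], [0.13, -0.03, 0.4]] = [[-0.73, -0.11, -0.98], [0.26, 0.26, -0.71], [-0.94, -0.38, -0.20]]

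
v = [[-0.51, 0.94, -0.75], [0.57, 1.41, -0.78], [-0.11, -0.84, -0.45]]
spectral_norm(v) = 2.08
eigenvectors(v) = [[(0.42+0j),(0.86+0j),(0.86-0j)],[(0.85+0j),(-0.19-0.17j),-0.19+0.17j],[(-0.31+0j),(0.05-0.44j),(0.05+0.44j)]]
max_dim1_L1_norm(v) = 2.76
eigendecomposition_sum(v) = [[0.19+0.00j,0.76+0.00j,(-0.3+0j)], [0.38+0.00j,(1.56+0j),-0.62+0.00j], [-0.14+0.00j,(-0.57-0j),(0.23-0j)]] + [[-0.35+0.07j,  0.09-0.27j,  (-0.22-0.65j)], [0.09+0.05j,  (-0.07+0.04j),  -0.08+0.19j], [(0.02+0.18j),  -0.13-0.06j,  (-0.34+0.08j)]] + [[-0.35-0.07j, 0.09+0.27j, -0.22+0.65j], [(0.09-0.05j), -0.07-0.04j, -0.08-0.19j], [0.02-0.18j, (-0.13+0.06j), -0.34-0.08j]]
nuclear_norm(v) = 3.63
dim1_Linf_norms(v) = [0.94, 1.41, 0.84]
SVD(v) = [[0.54, -0.65, -0.54], [0.8, 0.19, 0.57], [-0.27, -0.74, 0.62]] @ diag([2.077728614966017, 0.8922868778718381, 0.6592935083323092]) @ [[0.10, 0.90, -0.43],[0.58, 0.30, 0.76],[0.81, -0.33, -0.49]]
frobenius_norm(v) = 2.36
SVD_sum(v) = [[0.11, 1.0, -0.48], [0.17, 1.48, -0.72], [-0.06, -0.51, 0.25]] + [[-0.34, -0.17, -0.44], [0.1, 0.05, 0.13], [-0.38, -0.2, -0.50]] + [[-0.29, 0.12, 0.17], [0.30, -0.12, -0.19], [0.33, -0.13, -0.20]]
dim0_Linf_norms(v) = [0.57, 1.41, 0.78]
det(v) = 1.22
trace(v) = 0.45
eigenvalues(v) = [(1.98+0j), (-0.76+0.19j), (-0.76-0.19j)]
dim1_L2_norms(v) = [1.31, 1.71, 0.96]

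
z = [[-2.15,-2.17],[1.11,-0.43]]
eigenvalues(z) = [(-1.29+1.29j), (-1.29-1.29j)]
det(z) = 3.33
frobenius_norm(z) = 3.28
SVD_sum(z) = [[-2.28, -2.03], [0.4, 0.36]] + [[0.13, -0.14], [0.71, -0.79]]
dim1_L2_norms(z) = [3.05, 1.19]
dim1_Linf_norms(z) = [2.17, 1.11]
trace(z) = -2.58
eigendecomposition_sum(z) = [[-1.08+0.22j, (-1.09-1.08j)], [0.55+0.55j, (-0.21+1.08j)]] + [[(-1.08-0.22j), -1.09+1.08j], [(0.55-0.55j), -0.21-1.08j]]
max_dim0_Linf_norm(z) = 2.17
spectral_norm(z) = 3.10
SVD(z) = [[-0.98, 0.18], [0.18, 0.98]] @ diag([3.0967501804268704, 1.0763541796389067]) @ [[0.75, 0.67], [0.67, -0.75]]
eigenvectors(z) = [[(0.81+0j), 0.81-0.00j],[-0.32-0.48j, (-0.32+0.48j)]]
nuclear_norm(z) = 4.17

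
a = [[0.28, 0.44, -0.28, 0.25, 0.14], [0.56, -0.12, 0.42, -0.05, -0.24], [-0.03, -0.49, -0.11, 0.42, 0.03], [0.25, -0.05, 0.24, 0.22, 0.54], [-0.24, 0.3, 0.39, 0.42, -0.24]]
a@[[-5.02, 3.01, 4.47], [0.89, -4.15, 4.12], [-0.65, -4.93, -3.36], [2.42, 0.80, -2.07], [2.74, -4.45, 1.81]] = [[0.16,-0.03,3.74], [-3.97,1.14,0.27], [0.88,2.69,-2.60], [0.56,-2.45,0.63], [1.58,-2.49,-2.45]]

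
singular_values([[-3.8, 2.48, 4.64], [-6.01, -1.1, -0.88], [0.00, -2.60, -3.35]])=[7.81, 6.08, 0.36]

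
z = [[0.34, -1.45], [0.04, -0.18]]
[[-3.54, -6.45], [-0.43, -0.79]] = z@ [[-2.35, -4.6], [1.89, 3.37]]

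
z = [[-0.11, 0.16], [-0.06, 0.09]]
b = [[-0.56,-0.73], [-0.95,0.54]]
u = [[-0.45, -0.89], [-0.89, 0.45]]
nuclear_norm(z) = 0.22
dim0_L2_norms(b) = [1.1, 0.91]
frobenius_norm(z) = 0.22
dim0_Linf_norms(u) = [0.89, 0.89]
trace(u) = 0.00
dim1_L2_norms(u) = [1.0, 1.0]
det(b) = -1.00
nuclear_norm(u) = 1.99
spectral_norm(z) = 0.22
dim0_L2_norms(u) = [1.0, 1.0]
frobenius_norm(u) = 1.41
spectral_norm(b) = 1.11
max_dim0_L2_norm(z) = 0.18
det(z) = -0.00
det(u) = -0.99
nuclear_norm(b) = 2.01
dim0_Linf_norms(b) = [0.95, 0.73]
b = z + u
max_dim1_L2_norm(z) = 0.19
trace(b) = -0.02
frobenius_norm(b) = 1.43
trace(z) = -0.02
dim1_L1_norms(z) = [0.27, 0.15]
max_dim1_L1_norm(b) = 1.49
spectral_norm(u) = 1.00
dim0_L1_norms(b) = [1.51, 1.27]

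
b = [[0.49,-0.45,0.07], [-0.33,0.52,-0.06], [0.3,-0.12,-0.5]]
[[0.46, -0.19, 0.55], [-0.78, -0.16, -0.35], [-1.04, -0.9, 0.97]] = b@[[-1.18, -1.68, 1.35], [-2.03, -1.24, 0.06], [1.85, 1.08, -1.15]]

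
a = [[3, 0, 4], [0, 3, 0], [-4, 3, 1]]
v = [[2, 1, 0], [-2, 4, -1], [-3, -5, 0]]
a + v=[[5, 1, 4], [-2, 7, -1], [-7, -2, 1]]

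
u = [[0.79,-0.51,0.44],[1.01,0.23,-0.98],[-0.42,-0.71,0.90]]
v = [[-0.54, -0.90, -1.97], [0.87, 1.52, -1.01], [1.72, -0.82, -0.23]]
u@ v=[[-0.11, -1.85, -1.14], [-2.03, 0.24, -2.00], [1.16, -1.44, 1.34]]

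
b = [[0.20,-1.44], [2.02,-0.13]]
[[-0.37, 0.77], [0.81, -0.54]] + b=[[-0.17, -0.67], [2.83, -0.67]]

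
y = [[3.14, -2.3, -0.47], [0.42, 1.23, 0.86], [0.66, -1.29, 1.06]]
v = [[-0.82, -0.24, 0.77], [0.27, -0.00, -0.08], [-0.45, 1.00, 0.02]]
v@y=[[-2.17, 0.60, 1.00], [0.8, -0.52, -0.21], [-0.98, 2.24, 1.09]]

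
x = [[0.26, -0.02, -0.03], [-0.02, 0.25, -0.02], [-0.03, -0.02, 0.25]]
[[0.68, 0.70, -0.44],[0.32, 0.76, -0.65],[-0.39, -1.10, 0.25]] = x @ [[2.61, 2.47, -1.83], [1.41, 2.91, -2.69], [-1.13, -3.88, 0.56]]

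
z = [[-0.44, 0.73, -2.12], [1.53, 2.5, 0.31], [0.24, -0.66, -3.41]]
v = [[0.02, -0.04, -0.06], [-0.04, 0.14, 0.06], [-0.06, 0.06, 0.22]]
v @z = [[-0.08,-0.05,0.15], [0.25,0.28,-0.08], [0.17,-0.04,-0.6]]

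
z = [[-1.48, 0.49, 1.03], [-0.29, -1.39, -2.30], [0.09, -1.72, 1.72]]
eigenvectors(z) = [[0.92, 0.87, 0.15], [-0.35, -0.43, -0.49], [-0.19, -0.22, 0.86]]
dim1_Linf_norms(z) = [1.48, 2.3, 1.72]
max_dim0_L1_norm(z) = 5.05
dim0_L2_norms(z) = [1.51, 2.27, 3.05]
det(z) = 10.18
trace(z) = -1.15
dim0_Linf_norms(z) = [1.48, 1.72, 2.3]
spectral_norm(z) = 3.09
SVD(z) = [[0.41,-0.2,-0.89], [-0.80,0.39,-0.45], [0.44,0.9,-0.0]] @ diag([3.0855381988585755, 2.246040862102201, 1.468759500106053]) @ [[-0.11,0.18,0.98], [0.12,-0.97,0.19], [0.99,0.14,0.08]]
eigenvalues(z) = [-1.88, -1.99, 2.72]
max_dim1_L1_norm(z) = 3.98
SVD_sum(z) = [[-0.13, 0.22, 1.23], [0.26, -0.44, -2.41], [-0.15, 0.24, 1.34]] + [[-0.06, 0.45, -0.09], [0.11, -0.86, 0.17], [0.24, -1.96, 0.38]] + [[-1.29,  -0.18,  -0.11], [-0.66,  -0.09,  -0.06], [-0.01,  -0.0,  -0.00]]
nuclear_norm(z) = 6.80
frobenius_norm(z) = 4.09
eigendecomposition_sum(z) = [[-8.62, -14.0, -6.47], [3.32, 5.38, 2.49], [1.80, 2.92, 1.35]] + [[7.12, 14.65, 7.11], [-3.54, -7.29, -3.54], [-1.82, -3.74, -1.81]] + [[0.02, -0.16, 0.39], [-0.06, 0.52, -1.25], [0.11, -0.90, 2.19]]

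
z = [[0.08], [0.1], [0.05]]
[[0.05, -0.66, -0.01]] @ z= [[-0.06]]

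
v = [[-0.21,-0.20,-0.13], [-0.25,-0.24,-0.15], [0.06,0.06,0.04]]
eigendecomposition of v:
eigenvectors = [[0.63,0.52,-0.60], [0.75,-0.77,0.13], [-0.18,0.36,0.79]]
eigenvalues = [-0.41, -0.0, 0.0]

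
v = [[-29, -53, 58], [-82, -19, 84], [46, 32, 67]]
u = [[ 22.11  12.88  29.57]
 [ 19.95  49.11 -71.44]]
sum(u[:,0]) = 42.06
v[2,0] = 46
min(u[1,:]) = -71.44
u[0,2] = 29.57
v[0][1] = -53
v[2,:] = [46, 32, 67]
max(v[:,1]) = 32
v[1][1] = -19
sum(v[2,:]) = 145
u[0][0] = 22.11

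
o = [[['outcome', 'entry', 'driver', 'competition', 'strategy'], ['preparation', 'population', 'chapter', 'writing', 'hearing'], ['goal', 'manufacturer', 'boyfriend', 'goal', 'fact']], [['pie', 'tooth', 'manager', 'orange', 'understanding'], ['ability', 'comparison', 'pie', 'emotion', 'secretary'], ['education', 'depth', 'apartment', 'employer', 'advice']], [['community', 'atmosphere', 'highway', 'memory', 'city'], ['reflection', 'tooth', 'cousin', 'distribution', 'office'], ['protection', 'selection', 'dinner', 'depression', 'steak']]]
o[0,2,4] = 'fact'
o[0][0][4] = 'strategy'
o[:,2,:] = [['goal', 'manufacturer', 'boyfriend', 'goal', 'fact'], ['education', 'depth', 'apartment', 'employer', 'advice'], ['protection', 'selection', 'dinner', 'depression', 'steak']]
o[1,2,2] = 'apartment'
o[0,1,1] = 'population'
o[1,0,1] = 'tooth'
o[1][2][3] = 'employer'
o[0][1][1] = 'population'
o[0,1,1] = 'population'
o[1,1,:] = ['ability', 'comparison', 'pie', 'emotion', 'secretary']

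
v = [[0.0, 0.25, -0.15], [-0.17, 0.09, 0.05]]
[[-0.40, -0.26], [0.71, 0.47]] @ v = [[0.04, -0.12, 0.05], [-0.08, 0.22, -0.08]]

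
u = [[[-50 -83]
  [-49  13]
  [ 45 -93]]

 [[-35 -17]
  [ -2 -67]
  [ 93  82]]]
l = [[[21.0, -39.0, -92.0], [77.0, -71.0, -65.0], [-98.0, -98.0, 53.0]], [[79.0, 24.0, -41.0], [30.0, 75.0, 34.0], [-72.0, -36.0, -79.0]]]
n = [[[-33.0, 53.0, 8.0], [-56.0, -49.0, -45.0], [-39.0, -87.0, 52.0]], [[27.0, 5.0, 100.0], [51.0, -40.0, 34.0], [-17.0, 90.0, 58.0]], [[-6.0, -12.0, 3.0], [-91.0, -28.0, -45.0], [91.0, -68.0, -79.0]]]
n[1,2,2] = 58.0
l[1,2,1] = -36.0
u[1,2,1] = 82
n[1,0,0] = 27.0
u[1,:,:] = [[-35, -17], [-2, -67], [93, 82]]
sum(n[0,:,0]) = -128.0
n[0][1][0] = -56.0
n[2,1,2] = -45.0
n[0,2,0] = -39.0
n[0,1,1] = -49.0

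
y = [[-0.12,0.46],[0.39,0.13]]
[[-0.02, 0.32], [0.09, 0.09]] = y@[[0.24, 0.01], [0.01, 0.70]]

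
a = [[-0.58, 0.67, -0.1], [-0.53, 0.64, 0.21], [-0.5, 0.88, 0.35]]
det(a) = 0.046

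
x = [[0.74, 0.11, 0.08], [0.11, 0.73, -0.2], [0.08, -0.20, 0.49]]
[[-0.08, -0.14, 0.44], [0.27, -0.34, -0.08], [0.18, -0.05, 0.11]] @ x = [[-0.04,-0.2,0.24], [0.16,-0.20,0.05], [0.14,-0.04,0.08]]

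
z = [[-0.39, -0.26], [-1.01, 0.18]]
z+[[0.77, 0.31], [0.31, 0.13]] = [[0.38, 0.05], [-0.7, 0.31]]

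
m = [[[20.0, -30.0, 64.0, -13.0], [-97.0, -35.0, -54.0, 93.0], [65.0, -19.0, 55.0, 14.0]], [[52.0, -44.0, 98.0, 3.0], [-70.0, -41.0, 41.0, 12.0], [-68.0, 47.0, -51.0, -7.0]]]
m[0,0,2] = 64.0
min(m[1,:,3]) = -7.0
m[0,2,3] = 14.0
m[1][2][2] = -51.0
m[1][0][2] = 98.0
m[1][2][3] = -7.0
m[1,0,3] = 3.0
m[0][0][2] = 64.0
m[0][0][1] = -30.0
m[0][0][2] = 64.0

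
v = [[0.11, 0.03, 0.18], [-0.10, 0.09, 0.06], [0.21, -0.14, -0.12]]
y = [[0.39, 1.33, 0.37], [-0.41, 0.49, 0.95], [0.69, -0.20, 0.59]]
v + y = [[0.50, 1.36, 0.55], [-0.51, 0.58, 1.01], [0.9, -0.34, 0.47]]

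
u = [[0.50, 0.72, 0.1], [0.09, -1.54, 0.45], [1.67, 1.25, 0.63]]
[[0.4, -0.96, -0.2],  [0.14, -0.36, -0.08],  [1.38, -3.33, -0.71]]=u@ [[0.61,-1.48,-0.32], [0.07,-0.16,-0.03], [0.43,-1.05,-0.22]]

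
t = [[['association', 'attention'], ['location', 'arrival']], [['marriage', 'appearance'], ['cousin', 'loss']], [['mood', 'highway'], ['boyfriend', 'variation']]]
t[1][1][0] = 'cousin'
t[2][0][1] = 'highway'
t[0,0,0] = 'association'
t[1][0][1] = 'appearance'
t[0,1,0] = 'location'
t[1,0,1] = 'appearance'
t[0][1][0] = 'location'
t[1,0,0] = 'marriage'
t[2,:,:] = [['mood', 'highway'], ['boyfriend', 'variation']]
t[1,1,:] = ['cousin', 'loss']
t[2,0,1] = 'highway'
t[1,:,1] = ['appearance', 'loss']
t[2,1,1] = 'variation'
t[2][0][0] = 'mood'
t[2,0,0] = 'mood'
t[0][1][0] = 'location'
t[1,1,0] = 'cousin'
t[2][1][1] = 'variation'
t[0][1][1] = 'arrival'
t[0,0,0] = 'association'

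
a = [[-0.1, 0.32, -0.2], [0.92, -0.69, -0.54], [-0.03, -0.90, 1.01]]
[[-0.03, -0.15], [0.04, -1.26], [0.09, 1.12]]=a @ [[-0.52, -0.88], [-0.48, -0.12], [-0.35, 0.98]]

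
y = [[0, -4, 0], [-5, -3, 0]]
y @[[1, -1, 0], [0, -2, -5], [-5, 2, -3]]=[[0, 8, 20], [-5, 11, 15]]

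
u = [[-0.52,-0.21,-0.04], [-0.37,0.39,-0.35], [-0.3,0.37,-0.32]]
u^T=[[-0.52, -0.37, -0.3], [-0.21, 0.39, 0.37], [-0.04, -0.35, -0.32]]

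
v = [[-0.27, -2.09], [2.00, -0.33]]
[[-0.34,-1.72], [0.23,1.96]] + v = [[-0.61, -3.81],[2.23, 1.63]]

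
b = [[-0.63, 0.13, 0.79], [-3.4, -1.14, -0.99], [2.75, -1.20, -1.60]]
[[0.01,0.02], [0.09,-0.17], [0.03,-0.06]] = b@[[-0.01, 0.02], [-0.06, 0.06], [0.01, 0.03]]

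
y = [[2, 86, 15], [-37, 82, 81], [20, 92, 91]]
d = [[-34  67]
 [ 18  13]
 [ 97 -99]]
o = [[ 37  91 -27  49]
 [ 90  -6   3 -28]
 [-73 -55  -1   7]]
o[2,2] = -1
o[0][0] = 37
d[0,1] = 67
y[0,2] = 15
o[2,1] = -55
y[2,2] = 91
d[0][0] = -34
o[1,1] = -6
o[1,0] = 90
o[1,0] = 90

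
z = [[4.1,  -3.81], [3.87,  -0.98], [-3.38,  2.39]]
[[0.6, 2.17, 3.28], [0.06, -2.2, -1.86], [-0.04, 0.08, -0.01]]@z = [[-0.23, 3.43], [-1.98, -2.52], [0.18, 0.05]]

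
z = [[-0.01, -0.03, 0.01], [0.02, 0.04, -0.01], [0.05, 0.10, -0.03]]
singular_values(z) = [0.13, 0.0, 0.0]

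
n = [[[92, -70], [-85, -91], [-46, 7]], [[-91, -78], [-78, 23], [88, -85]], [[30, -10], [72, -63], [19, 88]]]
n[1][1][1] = 23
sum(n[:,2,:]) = 71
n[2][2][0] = 19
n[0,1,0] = -85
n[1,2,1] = -85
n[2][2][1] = 88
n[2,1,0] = 72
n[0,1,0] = -85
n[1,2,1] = -85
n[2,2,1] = 88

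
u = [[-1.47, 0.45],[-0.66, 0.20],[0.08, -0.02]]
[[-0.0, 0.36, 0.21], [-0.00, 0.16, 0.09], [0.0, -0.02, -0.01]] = u @ [[0.06, -0.19, -0.17], [0.19, 0.18, -0.09]]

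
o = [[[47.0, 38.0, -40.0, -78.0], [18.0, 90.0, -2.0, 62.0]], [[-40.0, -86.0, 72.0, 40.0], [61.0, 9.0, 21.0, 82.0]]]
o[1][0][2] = 72.0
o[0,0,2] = -40.0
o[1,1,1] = 9.0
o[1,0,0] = -40.0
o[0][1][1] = 90.0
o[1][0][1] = -86.0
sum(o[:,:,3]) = 106.0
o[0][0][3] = -78.0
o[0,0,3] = -78.0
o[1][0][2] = 72.0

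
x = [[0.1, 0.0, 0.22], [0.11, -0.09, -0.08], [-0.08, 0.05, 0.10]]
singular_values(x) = [0.26, 0.19, 0.02]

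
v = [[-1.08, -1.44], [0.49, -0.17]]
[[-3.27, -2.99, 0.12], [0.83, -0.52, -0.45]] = v @ [[1.97, -0.27, -0.75], [0.79, 2.28, 0.48]]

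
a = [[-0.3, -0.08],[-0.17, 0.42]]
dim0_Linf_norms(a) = [0.3, 0.42]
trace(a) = 0.12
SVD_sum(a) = [[-0.03, 0.06], [-0.21, 0.4]] + [[-0.27, -0.14], [0.04, 0.02]]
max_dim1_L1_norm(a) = 0.59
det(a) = -0.14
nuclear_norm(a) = 0.76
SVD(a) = [[0.15,0.99], [0.99,-0.15]] @ diag([0.4560839802458246, 0.3060839802458246]) @ [[-0.47,0.88], [-0.88,-0.47]]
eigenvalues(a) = [-0.32, 0.44]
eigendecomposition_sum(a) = [[-0.31,-0.03], [-0.07,-0.01]] + [[0.01,-0.05],  [-0.1,0.43]]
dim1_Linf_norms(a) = [0.3, 0.42]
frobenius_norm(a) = 0.55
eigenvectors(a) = [[-0.97, 0.11], [-0.22, -0.99]]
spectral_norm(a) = 0.46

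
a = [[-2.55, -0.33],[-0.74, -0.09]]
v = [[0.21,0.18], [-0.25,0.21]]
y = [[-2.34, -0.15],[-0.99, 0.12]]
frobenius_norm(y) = 2.55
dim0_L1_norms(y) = [3.33, 0.27]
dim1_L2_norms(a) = [2.57, 0.75]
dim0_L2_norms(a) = [2.66, 0.34]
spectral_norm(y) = 2.54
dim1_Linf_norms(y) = [2.34, 0.99]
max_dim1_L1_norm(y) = 2.49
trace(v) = 0.42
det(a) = -0.01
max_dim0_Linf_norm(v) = 0.25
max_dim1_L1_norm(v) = 0.46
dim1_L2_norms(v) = [0.28, 0.33]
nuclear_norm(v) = 0.60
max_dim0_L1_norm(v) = 0.46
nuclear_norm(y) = 2.71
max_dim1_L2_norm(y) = 2.34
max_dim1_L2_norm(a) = 2.57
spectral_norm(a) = 2.68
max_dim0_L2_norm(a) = 2.66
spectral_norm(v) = 0.34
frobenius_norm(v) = 0.43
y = v + a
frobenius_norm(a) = 2.68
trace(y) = -2.22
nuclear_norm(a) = 2.68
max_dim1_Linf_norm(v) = 0.25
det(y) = -0.43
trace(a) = -2.64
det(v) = 0.09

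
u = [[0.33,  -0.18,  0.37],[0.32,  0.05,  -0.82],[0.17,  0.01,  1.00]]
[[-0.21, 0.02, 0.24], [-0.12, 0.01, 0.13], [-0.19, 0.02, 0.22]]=u @ [[-0.58, 0.05, 0.66], [-0.07, 0.01, 0.08], [-0.09, 0.01, 0.11]]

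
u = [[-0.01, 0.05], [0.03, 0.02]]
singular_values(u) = [0.05, 0.03]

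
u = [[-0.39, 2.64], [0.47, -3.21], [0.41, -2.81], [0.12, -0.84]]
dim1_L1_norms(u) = [3.03, 3.68, 3.22, 0.96]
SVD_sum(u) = [[-0.39,2.64], [0.47,-3.21], [0.41,-2.81], [0.12,-0.84]] + [[-0.00, -0.00],  [-0.0, -0.00],  [-0.00, -0.00],  [-0.0, -0.00]]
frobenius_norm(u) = 5.14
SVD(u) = [[-0.52, -0.67], [0.63, -0.07], [0.55, -0.36], [0.17, -0.65]] @ diag([5.141096943385751, 0.004713672631782972]) @ [[0.14,-0.99], [0.99,0.14]]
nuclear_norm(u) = 5.15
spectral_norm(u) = 5.14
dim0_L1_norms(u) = [1.39, 9.5]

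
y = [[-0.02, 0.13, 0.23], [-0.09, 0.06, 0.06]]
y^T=[[-0.02,-0.09], [0.13,0.06], [0.23,0.06]]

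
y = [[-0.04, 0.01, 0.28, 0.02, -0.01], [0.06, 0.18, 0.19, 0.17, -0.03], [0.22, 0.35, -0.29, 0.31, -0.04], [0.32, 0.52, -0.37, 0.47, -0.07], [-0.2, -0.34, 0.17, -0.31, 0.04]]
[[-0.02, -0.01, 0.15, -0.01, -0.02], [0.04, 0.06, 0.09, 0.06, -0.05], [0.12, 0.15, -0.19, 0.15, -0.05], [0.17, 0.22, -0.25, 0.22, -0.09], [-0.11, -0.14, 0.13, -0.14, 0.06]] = y @[[0.59,0.05,0.02,-0.08,-0.04], [0.05,0.3,-0.04,0.06,-0.13], [0.02,-0.04,0.55,-0.08,-0.06], [-0.08,0.06,-0.08,0.40,0.02], [-0.04,-0.13,-0.06,0.02,0.53]]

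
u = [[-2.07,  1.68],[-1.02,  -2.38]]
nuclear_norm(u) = 5.21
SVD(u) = [[-0.74, 0.67], [0.67, 0.74]] @ diag([2.967111623984027, 2.237934005018661]) @ [[0.29, -0.96], [-0.96, -0.29]]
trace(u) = -4.45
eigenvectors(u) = [[0.79+0.00j, 0.79-0.00j], [-0.07+0.61j, (-0.07-0.61j)]]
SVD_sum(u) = [[-0.64, 2.11], [0.57, -1.9]] + [[-1.43,  -0.43], [-1.59,  -0.48]]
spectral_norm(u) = 2.97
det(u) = 6.64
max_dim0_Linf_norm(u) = 2.38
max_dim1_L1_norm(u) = 3.75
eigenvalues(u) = [(-2.22+1.3j), (-2.22-1.3j)]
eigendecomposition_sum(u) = [[-1.03+0.78j, (0.84+1.44j)], [-0.51-0.87j, (-1.19+0.52j)]] + [[-1.03-0.78j, 0.84-1.44j],[(-0.51+0.87j), -1.19-0.52j]]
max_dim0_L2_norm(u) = 2.91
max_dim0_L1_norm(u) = 4.06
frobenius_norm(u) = 3.72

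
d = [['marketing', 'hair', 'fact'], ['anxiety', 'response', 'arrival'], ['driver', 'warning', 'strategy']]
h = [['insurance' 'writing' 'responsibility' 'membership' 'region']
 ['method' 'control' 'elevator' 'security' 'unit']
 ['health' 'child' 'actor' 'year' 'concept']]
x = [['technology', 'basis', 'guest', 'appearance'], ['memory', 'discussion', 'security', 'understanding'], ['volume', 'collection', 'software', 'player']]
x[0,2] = 'guest'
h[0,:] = ['insurance', 'writing', 'responsibility', 'membership', 'region']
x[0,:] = ['technology', 'basis', 'guest', 'appearance']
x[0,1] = 'basis'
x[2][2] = 'software'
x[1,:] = ['memory', 'discussion', 'security', 'understanding']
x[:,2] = ['guest', 'security', 'software']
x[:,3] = ['appearance', 'understanding', 'player']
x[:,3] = ['appearance', 'understanding', 'player']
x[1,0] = 'memory'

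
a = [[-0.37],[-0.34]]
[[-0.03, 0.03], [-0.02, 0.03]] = a @ [[0.07, -0.08]]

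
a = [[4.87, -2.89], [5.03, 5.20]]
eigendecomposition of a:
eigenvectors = [[0.03-0.60j, 0.03+0.60j],  [-0.80+0.00j, (-0.8-0j)]]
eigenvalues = [(5.04+3.81j), (5.04-3.81j)]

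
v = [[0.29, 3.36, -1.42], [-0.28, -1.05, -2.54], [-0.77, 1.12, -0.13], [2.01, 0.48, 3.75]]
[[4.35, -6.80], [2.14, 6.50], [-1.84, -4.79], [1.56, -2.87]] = v @ [[3.25, 2.27],  [0.43, -2.9],  [-1.38, -1.61]]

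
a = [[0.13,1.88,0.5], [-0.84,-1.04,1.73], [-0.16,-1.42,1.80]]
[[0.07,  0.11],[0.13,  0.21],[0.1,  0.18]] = a @ [[-0.03,-0.04], [0.02,0.03], [0.07,0.12]]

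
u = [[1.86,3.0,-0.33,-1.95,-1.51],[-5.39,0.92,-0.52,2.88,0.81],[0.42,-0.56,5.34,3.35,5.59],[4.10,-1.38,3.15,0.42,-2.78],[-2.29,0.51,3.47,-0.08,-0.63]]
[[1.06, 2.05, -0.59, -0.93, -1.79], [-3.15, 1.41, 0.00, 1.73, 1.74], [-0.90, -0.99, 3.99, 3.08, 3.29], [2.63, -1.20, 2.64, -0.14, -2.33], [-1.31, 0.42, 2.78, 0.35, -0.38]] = u@[[0.54, -0.08, -0.04, -0.02, -0.16], [-0.08, 0.75, -0.06, 0.12, -0.11], [-0.04, -0.06, 0.77, 0.11, -0.09], [-0.02, 0.12, 0.11, 0.50, 0.16], [-0.16, -0.11, -0.09, 0.16, 0.58]]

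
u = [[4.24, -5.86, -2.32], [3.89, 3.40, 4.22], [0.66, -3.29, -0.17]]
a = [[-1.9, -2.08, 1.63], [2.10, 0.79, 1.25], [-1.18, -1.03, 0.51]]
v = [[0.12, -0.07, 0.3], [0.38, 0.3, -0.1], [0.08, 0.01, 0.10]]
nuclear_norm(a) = 6.06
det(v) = 0.00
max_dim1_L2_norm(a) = 3.25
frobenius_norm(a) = 4.46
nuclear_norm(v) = 0.85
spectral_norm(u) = 8.66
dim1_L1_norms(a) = [5.61, 4.14, 2.72]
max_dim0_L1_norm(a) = 5.18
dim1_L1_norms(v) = [0.49, 0.78, 0.19]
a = u @ v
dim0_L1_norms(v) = [0.58, 0.38, 0.5]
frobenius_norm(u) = 10.65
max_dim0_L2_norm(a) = 3.07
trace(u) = 7.47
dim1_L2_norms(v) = [0.33, 0.49, 0.13]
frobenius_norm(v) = 0.61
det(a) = 0.08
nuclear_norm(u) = 16.07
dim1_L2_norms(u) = [7.6, 6.67, 3.36]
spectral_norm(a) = 3.92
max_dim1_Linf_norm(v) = 0.38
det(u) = 71.12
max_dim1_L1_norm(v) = 0.78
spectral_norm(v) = 0.50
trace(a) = -0.60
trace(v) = 0.52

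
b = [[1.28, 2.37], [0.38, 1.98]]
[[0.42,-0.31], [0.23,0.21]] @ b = [[0.42, 0.38],[0.37, 0.96]]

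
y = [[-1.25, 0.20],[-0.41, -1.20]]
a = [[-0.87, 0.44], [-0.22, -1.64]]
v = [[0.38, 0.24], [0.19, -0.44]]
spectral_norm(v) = 0.50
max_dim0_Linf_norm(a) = 1.64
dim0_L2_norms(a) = [0.9, 1.7]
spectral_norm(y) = 1.37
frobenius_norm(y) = 1.79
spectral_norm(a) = 1.70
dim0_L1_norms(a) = [1.09, 2.08]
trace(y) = -2.45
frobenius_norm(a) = 1.92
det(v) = -0.21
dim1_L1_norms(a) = [1.31, 1.86]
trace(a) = -2.51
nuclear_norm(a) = 2.60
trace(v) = -0.06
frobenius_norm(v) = 0.66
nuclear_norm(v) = 0.93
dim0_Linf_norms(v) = [0.38, 0.44]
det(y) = 1.58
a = v + y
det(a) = 1.52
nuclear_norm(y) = 2.52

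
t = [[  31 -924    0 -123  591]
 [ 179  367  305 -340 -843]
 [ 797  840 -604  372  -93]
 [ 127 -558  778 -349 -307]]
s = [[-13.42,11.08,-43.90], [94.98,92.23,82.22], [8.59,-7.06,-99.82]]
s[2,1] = -7.06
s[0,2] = -43.9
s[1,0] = 94.98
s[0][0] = -13.42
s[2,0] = 8.59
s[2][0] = 8.59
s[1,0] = 94.98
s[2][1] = -7.06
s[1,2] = 82.22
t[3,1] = -558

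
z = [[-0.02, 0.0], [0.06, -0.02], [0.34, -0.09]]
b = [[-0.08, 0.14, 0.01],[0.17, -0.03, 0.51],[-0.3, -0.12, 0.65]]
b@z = [[0.01, -0.0],  [0.17, -0.05],  [0.22, -0.06]]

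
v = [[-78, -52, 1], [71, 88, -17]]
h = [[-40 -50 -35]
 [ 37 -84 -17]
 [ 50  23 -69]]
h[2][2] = -69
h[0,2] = -35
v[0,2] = 1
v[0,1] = -52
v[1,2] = -17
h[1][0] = 37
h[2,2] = -69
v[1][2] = -17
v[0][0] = -78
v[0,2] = 1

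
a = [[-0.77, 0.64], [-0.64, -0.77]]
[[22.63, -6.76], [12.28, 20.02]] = a @ [[-25.22, -7.59], [5.01, -19.69]]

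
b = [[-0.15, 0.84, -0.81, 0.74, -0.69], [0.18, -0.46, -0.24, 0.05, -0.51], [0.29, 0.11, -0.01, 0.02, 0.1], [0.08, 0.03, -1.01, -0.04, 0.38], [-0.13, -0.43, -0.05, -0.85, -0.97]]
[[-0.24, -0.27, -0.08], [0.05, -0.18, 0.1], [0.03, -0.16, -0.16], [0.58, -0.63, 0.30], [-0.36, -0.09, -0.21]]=b @[[0.05, -0.52, -0.47], [-0.38, -0.06, -0.5], [-0.41, 0.57, -0.27], [0.10, 0.2, 0.30], [0.47, -0.02, 0.25]]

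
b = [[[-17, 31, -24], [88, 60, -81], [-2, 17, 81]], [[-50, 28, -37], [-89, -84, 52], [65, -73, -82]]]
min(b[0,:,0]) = -17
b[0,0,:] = [-17, 31, -24]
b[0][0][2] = -24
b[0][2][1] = 17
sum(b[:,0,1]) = 59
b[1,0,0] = -50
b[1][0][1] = 28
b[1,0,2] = -37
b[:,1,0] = [88, -89]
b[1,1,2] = 52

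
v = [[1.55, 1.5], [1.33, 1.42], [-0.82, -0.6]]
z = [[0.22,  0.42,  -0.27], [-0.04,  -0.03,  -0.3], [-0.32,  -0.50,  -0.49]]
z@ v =[[1.12, 1.09],[0.14, 0.08],[-0.76, -0.90]]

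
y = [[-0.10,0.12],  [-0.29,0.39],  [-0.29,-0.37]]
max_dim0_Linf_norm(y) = 0.39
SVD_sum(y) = [[-0.02, 0.13], [-0.06, 0.42], [0.05, -0.32]] + [[-0.08, -0.01], [-0.23, -0.03], [-0.34, -0.05]]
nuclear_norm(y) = 0.97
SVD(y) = [[-0.24, 0.2],[-0.77, 0.56],[0.59, 0.81]] @ diag([0.5530655362460458, 0.4191879204090617]) @ [[0.14, -0.99], [-0.99, -0.14]]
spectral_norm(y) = 0.55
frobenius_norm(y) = 0.69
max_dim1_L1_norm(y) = 0.68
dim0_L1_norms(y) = [0.68, 0.88]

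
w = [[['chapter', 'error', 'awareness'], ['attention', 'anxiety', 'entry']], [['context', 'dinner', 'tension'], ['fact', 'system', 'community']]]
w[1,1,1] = 'system'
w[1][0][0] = 'context'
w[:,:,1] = [['error', 'anxiety'], ['dinner', 'system']]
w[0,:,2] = ['awareness', 'entry']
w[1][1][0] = 'fact'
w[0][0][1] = 'error'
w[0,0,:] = ['chapter', 'error', 'awareness']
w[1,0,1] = 'dinner'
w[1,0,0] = 'context'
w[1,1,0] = 'fact'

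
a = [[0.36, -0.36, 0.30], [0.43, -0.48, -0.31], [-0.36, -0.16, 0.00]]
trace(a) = -0.12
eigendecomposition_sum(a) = [[(0.17+0.21j), -0.13+0.00j, (0.19-0.12j)], [(0.17-0.03j), -0.04+0.08j, -0.01-0.14j], [-0.20+0.11j, 0.02-0.11j, 0.07+0.17j]] + [[0.17-0.21j,-0.13-0.00j,0.19+0.12j], [0.17+0.03j,(-0.04-0.08j),(-0.01+0.14j)], [(-0.2-0.11j),(0.02+0.11j),0.07-0.17j]] + [[(0.02-0j), -0.10+0.00j, (-0.07+0j)], [(0.08-0j), (-0.4+0j), (-0.29+0j)], [(0.04-0j), (-0.19+0j), -0.14+0.00j]]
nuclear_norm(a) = 1.63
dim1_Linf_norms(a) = [0.36, 0.48, 0.36]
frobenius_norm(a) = 1.01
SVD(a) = [[-0.57, -0.76, -0.31], [-0.8, 0.6, -0.00], [0.19, 0.25, -0.95]] @ diag([0.8360199967914017, 0.43066631151278906, 0.36248736956323546]) @ [[-0.74, 0.67, 0.09],[-0.24, -0.13, -0.96],[0.63, 0.73, -0.25]]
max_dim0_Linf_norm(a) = 0.48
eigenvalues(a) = [(0.2+0.46j), (0.2-0.46j), (-0.52+0j)]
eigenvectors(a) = [[0.68+0.00j, 0.68-0.00j, (0.22+0j)],[(0.21-0.4j), (0.21+0.4j), 0.88+0.00j],[-0.11+0.56j, (-0.11-0.56j), (0.42+0j)]]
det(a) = -0.13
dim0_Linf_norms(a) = [0.43, 0.48, 0.31]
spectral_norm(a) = 0.84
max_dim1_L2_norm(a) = 0.72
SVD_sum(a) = [[0.35, -0.32, -0.04], [0.49, -0.44, -0.06], [-0.12, 0.11, 0.01]] + [[0.08, 0.04, 0.31], [-0.06, -0.03, -0.25], [-0.02, -0.01, -0.1]] + [[-0.07, -0.08, 0.03], [-0.00, -0.0, 0.00], [-0.22, -0.25, 0.09]]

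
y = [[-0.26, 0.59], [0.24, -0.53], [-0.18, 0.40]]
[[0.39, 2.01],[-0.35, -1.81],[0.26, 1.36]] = y @ [[-0.46, -0.02], [0.45, 3.4]]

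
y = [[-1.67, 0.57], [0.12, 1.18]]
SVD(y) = [[-0.97, -0.25], [-0.25, 0.97]] @ diag([1.7988094235640861, 1.1335275284248902]) @ [[0.88, -0.47], [0.47, 0.88]]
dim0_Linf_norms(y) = [1.67, 1.18]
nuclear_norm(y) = 2.93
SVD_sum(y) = [[-1.54,0.82], [-0.4,0.21]] + [[-0.13, -0.25], [0.52, 0.97]]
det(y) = -2.04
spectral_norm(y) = 1.80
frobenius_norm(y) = 2.13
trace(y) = -0.49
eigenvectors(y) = [[-1.00, -0.19], [0.04, -0.98]]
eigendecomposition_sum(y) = [[-1.68, 0.33], [0.07, -0.01]] + [[0.01, 0.24], [0.05, 1.19]]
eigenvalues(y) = [-1.69, 1.2]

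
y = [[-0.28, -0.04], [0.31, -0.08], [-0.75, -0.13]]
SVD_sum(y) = [[-0.28,-0.03], [0.30,0.03], [-0.75,-0.09]] + [[0.00,-0.01], [0.01,-0.11], [0.0,-0.04]]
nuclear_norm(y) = 0.99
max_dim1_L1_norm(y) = 0.88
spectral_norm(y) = 0.86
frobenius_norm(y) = 0.87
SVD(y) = [[-0.33, -0.06], [0.35, -0.94], [-0.88, -0.35]] @ diag([0.8641479055394461, 0.12307882576539526]) @ [[0.99, 0.12],[-0.12, 0.99]]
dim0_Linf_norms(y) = [0.75, 0.13]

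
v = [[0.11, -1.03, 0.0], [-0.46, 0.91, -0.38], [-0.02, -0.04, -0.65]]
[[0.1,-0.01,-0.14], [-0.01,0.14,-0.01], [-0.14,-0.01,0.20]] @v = [[0.02, -0.11, 0.09],[-0.07, 0.14, -0.05],[-0.01, 0.13, -0.13]]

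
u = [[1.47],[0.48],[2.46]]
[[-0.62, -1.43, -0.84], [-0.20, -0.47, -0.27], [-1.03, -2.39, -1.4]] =u@[[-0.42,  -0.97,  -0.57]]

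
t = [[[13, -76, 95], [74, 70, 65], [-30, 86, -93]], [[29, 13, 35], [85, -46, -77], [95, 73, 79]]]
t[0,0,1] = -76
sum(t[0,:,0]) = 57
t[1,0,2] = 35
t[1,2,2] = 79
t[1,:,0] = [29, 85, 95]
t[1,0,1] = 13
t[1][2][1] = 73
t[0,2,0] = -30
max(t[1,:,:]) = 95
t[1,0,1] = 13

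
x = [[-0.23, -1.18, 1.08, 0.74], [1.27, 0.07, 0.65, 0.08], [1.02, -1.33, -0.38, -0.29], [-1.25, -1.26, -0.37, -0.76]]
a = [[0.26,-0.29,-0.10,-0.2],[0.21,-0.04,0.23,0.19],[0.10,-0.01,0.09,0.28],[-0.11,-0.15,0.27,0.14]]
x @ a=[[-0.28, -0.01, 0.05, 0.23], [0.4, -0.39, -0.03, -0.05], [-0.02, -0.2, -0.52, -0.6], [-0.54, 0.53, -0.40, -0.20]]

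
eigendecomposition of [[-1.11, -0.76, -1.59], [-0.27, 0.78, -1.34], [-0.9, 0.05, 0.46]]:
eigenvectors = [[(0.91+0j), (0.12-0.33j), 0.12+0.33j], [0.26+0.00j, -0.83+0.00j, -0.83-0.00j], [(0.34+0j), (0.13+0.4j), 0.13-0.40j]]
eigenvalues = [(-1.92+0j), (1.02+0.54j), (1.02-0.54j)]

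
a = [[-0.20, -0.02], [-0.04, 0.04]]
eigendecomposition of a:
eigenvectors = [[-0.99, 0.08], [-0.16, -1.00]]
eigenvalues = [-0.2, 0.04]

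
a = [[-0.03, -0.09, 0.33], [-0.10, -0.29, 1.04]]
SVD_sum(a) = [[-0.03, -0.09, 0.33],[-0.10, -0.29, 1.04]] + [[0.0, 0.00, 0.00],[-0.00, -0.00, -0.00]]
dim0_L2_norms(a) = [0.1, 0.3, 1.09]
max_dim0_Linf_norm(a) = 1.04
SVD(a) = [[-0.3, -0.95], [-0.95, 0.30]] @ diag([1.1373627462994882, 0.0024460846442355736]) @ [[0.09, 0.27, -0.96],[-0.65, -0.71, -0.26]]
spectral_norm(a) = 1.14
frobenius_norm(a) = 1.14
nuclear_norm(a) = 1.14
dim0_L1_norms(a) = [0.13, 0.38, 1.37]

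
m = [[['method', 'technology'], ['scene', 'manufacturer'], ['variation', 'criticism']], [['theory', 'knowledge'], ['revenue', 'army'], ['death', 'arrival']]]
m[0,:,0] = ['method', 'scene', 'variation']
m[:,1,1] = ['manufacturer', 'army']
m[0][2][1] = 'criticism'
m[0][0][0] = 'method'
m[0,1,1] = 'manufacturer'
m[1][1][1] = 'army'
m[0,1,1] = 'manufacturer'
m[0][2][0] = 'variation'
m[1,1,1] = 'army'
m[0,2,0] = 'variation'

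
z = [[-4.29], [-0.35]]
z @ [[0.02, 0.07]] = [[-0.09, -0.30],[-0.01, -0.02]]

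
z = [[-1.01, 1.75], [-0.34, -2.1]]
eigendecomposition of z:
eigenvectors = [[0.92+0.00j, (0.92-0j)], [(-0.28+0.29j), -0.28-0.29j]]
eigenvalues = [(-1.55+0.55j), (-1.55-0.55j)]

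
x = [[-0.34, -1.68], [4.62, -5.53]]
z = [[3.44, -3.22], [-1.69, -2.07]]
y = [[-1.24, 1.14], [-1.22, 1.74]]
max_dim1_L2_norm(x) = 7.21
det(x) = 9.64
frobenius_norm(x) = 7.41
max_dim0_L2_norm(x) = 5.78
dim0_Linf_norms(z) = [3.44, 3.22]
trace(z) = 1.37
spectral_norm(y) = 2.70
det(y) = -0.77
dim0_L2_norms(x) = [4.63, 5.78]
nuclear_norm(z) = 7.38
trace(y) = 0.50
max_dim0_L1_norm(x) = 7.21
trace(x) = -5.87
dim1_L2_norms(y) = [1.68, 2.13]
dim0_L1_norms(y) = [2.46, 2.88]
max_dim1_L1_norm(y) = 2.96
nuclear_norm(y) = 2.98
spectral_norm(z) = 4.72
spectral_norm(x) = 7.29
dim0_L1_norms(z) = [5.13, 5.29]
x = z @ y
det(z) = -12.56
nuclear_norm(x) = 8.61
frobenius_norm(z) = 5.42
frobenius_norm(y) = 2.71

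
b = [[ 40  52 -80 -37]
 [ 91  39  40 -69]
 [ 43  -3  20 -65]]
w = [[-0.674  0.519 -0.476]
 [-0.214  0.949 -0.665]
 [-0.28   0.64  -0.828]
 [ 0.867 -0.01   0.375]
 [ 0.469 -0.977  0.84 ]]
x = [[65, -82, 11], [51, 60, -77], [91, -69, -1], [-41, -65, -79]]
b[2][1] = -3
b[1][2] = 40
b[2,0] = 43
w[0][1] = 0.519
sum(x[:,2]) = -146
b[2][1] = -3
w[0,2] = -0.476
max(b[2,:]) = 43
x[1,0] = 51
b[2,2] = 20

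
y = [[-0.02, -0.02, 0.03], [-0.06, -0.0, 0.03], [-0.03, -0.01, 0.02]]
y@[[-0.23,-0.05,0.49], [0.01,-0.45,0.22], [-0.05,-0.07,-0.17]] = [[0.00,0.01,-0.02], [0.01,0.0,-0.03], [0.01,0.0,-0.02]]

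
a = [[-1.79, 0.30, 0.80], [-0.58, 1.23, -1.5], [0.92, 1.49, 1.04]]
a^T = [[-1.79, -0.58, 0.92],[0.3, 1.23, 1.49],[0.80, -1.5, 1.04]]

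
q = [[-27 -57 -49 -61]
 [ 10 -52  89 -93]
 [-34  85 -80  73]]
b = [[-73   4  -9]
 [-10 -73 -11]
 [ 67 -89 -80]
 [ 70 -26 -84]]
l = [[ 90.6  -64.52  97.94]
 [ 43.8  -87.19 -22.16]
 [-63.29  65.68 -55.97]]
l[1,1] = -87.19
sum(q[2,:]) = 44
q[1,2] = 89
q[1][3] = -93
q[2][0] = -34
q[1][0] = 10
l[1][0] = 43.8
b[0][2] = -9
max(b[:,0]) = 70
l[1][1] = -87.19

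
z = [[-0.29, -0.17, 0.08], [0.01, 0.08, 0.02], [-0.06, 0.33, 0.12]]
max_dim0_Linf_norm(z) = 0.33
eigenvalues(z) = [-0.27, -0.0, 0.18]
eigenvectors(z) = [[-0.98, -0.40, 0.09],[0.04, 0.26, 0.2],[-0.18, -0.88, 0.98]]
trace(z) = -0.09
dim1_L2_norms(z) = [0.35, 0.08, 0.36]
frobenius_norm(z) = 0.50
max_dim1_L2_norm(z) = 0.36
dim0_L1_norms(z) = [0.36, 0.58, 0.22]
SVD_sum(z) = [[-0.09,-0.23,-0.03], [0.03,0.07,0.01], [0.1,0.28,0.03]] + [[-0.20, 0.06, 0.11],[-0.02, 0.01, 0.01],[-0.16, 0.05, 0.09]] + [[0.00, -0.0, 0.00], [0.00, -0.00, 0.00], [-0.0, 0.0, -0.00]]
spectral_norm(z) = 0.40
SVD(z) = [[-0.63, -0.77, -0.07], [0.2, -0.07, -0.98], [0.75, -0.63, 0.2]] @ diag([0.3985685673019995, 0.30714945663272164, 0.0015193581063732966]) @ [[0.35, 0.93, 0.11], [0.85, -0.27, -0.45], [-0.39, 0.25, -0.89]]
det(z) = 0.00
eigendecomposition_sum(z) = [[-0.29, -0.21, 0.07], [0.01, 0.01, -0.00], [-0.05, -0.04, 0.01]] + [[0.0, 0.0, -0.00], [-0.00, -0.0, 0.00], [0.00, 0.01, -0.00]] + [[-0.0, 0.03, 0.01], [-0.0, 0.07, 0.02], [-0.01, 0.36, 0.11]]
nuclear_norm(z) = 0.71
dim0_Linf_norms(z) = [0.29, 0.33, 0.12]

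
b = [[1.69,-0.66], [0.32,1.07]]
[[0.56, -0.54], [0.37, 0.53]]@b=[[0.77, -0.95], [0.79, 0.32]]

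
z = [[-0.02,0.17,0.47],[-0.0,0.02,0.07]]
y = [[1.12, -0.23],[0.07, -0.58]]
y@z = [[-0.02, 0.19, 0.51], [-0.00, 0.0, -0.01]]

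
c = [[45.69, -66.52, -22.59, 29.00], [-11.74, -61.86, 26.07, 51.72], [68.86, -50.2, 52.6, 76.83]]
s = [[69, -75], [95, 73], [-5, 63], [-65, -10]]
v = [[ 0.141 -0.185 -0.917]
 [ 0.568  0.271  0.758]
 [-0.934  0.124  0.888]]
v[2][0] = -0.934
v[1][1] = 0.271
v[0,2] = -0.917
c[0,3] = 29.0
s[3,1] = -10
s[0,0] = 69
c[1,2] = 26.07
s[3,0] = -65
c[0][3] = 29.0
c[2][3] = 76.83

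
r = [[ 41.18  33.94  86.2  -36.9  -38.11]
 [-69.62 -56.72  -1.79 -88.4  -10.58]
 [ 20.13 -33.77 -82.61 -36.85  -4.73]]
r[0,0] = 41.18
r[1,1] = -56.72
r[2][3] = -36.85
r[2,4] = -4.73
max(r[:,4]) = -4.73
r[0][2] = 86.2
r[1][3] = -88.4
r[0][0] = 41.18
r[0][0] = 41.18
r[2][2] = -82.61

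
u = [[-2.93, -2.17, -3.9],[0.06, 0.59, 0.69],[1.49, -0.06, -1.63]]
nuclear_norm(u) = 7.92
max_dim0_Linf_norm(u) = 3.9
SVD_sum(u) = [[-2.72, -2.20, -4.03], [0.4, 0.33, 0.60], [-0.25, -0.20, -0.38]] + [[-0.2, -0.01, 0.14],[-0.26, -0.01, 0.18],[1.76, 0.1, -1.24]] + [[-0.01,0.04,-0.01], [-0.08,0.28,-0.10], [-0.01,0.05,-0.02]]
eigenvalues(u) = [(-2.18+2.23j), (-2.18-2.23j), (0.38+0j)]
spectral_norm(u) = 5.41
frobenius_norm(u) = 5.85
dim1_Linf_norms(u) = [3.9, 0.69, 1.63]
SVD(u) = [[-0.98,-0.11,0.13], [0.15,-0.15,0.98], [-0.09,0.98,0.16]] @ diag([5.414792695022715, 2.189763962394922, 0.3116951377951169]) @ [[0.51, 0.41, 0.76],  [0.82, 0.05, -0.58],  [-0.27, 0.91, -0.31]]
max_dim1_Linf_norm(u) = 3.9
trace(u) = -3.97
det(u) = 3.70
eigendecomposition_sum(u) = [[(-1.46+0.83j), -1.02-0.21j, -1.94-1.76j], [0.01-0.21j, 0.09-0.09j, (0.31-0.08j)], [0.75+0.79j, (0.03+0.67j), -0.81+1.50j]] + [[-1.46-0.83j, -1.02+0.21j, -1.94+1.76j], [(0.01+0.21j), 0.09+0.09j, (0.31+0.08j)], [(0.75-0.79j), 0.03-0.67j, -0.81-1.50j]] + [[-0.01+0.00j, -0.14+0.00j, -0.02+0.00j],  [(0.04-0j), (0.41-0j), (0.07-0j)],  [-0.01+0.00j, (-0.11+0j), -0.02+0.00j]]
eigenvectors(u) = [[(-0.83+0j), -0.83-0.00j, 0.30+0.00j],[(0.06-0.09j), (0.06+0.09j), (-0.92+0j)],[0.13+0.53j, (0.13-0.53j), (0.25+0j)]]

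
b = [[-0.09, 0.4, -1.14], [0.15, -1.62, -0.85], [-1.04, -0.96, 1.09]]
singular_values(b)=[2.04, 1.84, 0.69]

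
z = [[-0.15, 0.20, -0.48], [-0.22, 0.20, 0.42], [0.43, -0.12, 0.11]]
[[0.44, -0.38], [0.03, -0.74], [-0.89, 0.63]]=z@[[-2.18, 1.0], [-0.94, -1.93], [-0.63, -0.32]]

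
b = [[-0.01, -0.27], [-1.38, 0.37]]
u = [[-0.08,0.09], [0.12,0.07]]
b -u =[[0.07, -0.36], [-1.50, 0.30]]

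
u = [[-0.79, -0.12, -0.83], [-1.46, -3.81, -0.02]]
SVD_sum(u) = [[-0.16,-0.4,-0.01], [-1.53,-3.78,-0.11]] + [[-0.63, 0.28, -0.82],[0.07, -0.03, 0.09]]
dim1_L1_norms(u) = [1.74, 5.29]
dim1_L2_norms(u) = [1.15, 4.08]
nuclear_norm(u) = 5.18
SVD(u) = [[0.10, 0.99], [0.99, -0.1]] @ diag([4.101099480007019, 1.0753990213340205]) @ [[-0.37, -0.93, -0.03], [-0.59, 0.26, -0.77]]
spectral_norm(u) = 4.10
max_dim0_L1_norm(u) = 3.93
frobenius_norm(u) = 4.24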